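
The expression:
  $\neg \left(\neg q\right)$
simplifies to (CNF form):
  $q$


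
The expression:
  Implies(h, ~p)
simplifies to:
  ~h | ~p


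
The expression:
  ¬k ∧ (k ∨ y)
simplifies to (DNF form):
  y ∧ ¬k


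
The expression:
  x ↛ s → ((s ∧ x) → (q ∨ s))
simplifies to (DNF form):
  True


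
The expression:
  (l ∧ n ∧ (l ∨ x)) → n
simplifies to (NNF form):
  True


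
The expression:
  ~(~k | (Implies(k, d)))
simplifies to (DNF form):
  k & ~d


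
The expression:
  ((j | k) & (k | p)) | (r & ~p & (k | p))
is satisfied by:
  {k: True, p: True, j: True}
  {k: True, p: True, j: False}
  {k: True, j: True, p: False}
  {k: True, j: False, p: False}
  {p: True, j: True, k: False}


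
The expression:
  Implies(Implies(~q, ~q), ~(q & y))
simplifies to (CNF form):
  ~q | ~y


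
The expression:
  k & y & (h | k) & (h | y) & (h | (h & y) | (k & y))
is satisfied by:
  {y: True, k: True}


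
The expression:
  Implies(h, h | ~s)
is always true.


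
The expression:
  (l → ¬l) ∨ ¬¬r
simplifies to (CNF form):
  r ∨ ¬l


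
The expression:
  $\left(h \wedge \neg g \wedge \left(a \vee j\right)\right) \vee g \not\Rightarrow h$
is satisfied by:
  {g: True, a: True, j: True, h: False}
  {g: True, a: True, j: False, h: False}
  {g: True, j: True, a: False, h: False}
  {g: True, j: False, a: False, h: False}
  {h: True, a: True, j: True, g: False}
  {h: True, a: True, j: False, g: False}
  {h: True, a: False, j: True, g: False}


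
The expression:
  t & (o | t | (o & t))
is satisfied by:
  {t: True}


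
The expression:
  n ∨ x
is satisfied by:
  {n: True, x: True}
  {n: True, x: False}
  {x: True, n: False}


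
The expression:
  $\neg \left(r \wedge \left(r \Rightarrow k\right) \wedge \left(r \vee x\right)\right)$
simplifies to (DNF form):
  $\neg k \vee \neg r$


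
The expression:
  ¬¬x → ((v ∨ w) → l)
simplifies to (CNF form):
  (l ∨ ¬v ∨ ¬x) ∧ (l ∨ ¬w ∨ ¬x)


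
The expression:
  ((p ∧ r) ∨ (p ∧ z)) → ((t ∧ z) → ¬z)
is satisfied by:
  {p: False, t: False, z: False}
  {z: True, p: False, t: False}
  {t: True, p: False, z: False}
  {z: True, t: True, p: False}
  {p: True, z: False, t: False}
  {z: True, p: True, t: False}
  {t: True, p: True, z: False}


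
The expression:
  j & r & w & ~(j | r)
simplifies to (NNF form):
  False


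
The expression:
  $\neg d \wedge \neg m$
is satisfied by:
  {d: False, m: False}


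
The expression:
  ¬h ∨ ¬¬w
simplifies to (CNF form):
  w ∨ ¬h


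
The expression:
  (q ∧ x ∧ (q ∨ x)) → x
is always true.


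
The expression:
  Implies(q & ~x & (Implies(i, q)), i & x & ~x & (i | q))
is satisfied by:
  {x: True, q: False}
  {q: False, x: False}
  {q: True, x: True}


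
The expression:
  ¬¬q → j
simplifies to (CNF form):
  j ∨ ¬q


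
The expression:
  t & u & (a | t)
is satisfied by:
  {t: True, u: True}


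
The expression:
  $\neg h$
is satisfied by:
  {h: False}


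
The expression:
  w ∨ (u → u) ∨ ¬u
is always true.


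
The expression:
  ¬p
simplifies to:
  ¬p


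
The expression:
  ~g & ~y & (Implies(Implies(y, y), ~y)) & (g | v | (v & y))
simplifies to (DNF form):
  v & ~g & ~y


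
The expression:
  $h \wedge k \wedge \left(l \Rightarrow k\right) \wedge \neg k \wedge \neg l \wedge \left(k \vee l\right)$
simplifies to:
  $\text{False}$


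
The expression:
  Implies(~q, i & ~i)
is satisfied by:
  {q: True}


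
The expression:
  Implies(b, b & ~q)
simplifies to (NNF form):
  ~b | ~q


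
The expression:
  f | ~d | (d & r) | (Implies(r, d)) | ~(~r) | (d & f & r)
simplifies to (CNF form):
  True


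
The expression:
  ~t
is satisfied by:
  {t: False}


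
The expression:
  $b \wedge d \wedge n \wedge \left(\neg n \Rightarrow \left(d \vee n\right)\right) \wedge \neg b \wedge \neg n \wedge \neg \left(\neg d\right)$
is never true.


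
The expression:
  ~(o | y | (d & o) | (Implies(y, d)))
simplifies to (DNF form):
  False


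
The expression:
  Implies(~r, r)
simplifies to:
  r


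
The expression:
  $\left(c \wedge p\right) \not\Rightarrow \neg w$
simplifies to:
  $c \wedge p \wedge w$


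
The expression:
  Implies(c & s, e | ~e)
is always true.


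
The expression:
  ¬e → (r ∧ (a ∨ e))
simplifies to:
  e ∨ (a ∧ r)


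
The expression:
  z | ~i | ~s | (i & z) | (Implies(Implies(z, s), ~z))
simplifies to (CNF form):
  True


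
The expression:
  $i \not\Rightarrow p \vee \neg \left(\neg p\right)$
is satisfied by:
  {i: True, p: True}
  {i: True, p: False}
  {p: True, i: False}


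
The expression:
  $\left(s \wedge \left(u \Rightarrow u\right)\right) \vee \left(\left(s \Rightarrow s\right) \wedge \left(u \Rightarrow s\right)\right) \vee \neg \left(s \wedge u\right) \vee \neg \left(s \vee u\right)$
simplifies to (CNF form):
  $\text{True}$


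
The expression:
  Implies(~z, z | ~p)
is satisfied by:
  {z: True, p: False}
  {p: False, z: False}
  {p: True, z: True}


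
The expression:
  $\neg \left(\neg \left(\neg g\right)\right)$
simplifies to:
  $\neg g$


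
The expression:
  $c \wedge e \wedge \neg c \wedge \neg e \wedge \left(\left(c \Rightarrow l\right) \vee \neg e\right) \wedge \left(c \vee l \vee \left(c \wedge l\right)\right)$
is never true.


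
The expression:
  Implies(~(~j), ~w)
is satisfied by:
  {w: False, j: False}
  {j: True, w: False}
  {w: True, j: False}


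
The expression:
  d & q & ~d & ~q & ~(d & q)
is never true.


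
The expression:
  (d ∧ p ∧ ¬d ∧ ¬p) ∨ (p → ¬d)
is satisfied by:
  {p: False, d: False}
  {d: True, p: False}
  {p: True, d: False}


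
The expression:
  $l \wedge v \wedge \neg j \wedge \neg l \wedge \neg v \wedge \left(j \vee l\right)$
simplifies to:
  $\text{False}$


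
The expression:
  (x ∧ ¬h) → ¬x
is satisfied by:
  {h: True, x: False}
  {x: False, h: False}
  {x: True, h: True}


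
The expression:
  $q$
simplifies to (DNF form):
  $q$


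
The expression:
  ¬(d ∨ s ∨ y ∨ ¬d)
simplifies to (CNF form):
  False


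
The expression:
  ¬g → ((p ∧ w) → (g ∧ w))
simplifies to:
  g ∨ ¬p ∨ ¬w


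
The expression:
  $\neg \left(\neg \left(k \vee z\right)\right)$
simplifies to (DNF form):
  $k \vee z$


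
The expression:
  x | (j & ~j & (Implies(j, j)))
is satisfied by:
  {x: True}


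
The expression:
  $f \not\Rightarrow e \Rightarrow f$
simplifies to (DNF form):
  $\text{True}$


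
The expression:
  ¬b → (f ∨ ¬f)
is always true.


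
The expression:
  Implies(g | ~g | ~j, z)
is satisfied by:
  {z: True}


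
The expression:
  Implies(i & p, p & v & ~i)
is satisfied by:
  {p: False, i: False}
  {i: True, p: False}
  {p: True, i: False}


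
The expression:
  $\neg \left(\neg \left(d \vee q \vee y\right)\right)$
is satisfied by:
  {y: True, d: True, q: True}
  {y: True, d: True, q: False}
  {y: True, q: True, d: False}
  {y: True, q: False, d: False}
  {d: True, q: True, y: False}
  {d: True, q: False, y: False}
  {q: True, d: False, y: False}


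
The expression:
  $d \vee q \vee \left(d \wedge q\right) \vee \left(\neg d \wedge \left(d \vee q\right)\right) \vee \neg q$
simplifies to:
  $\text{True}$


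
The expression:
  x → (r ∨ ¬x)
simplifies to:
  r ∨ ¬x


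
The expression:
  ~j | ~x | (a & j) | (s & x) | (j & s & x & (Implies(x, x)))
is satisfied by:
  {a: True, s: True, x: False, j: False}
  {a: True, s: False, x: False, j: False}
  {s: True, a: False, x: False, j: False}
  {a: False, s: False, x: False, j: False}
  {j: True, a: True, s: True, x: False}
  {j: True, a: True, s: False, x: False}
  {j: True, s: True, a: False, x: False}
  {j: True, s: False, a: False, x: False}
  {a: True, x: True, s: True, j: False}
  {a: True, x: True, s: False, j: False}
  {x: True, s: True, a: False, j: False}
  {x: True, a: False, s: False, j: False}
  {j: True, x: True, a: True, s: True}
  {j: True, x: True, a: True, s: False}
  {j: True, x: True, s: True, a: False}


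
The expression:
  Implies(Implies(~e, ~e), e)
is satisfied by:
  {e: True}


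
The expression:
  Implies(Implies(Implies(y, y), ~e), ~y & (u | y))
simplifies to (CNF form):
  (e | u) & (e | ~y)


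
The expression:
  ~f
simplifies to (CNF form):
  ~f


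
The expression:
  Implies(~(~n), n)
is always true.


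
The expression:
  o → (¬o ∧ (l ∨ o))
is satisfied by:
  {o: False}


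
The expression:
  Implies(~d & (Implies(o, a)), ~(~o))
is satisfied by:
  {d: True, o: True}
  {d: True, o: False}
  {o: True, d: False}


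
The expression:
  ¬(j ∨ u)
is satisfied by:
  {u: False, j: False}


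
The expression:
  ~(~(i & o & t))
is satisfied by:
  {t: True, i: True, o: True}


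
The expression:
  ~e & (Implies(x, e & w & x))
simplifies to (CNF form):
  ~e & ~x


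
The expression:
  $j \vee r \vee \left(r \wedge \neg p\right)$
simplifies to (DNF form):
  $j \vee r$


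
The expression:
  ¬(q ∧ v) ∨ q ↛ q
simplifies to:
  ¬q ∨ ¬v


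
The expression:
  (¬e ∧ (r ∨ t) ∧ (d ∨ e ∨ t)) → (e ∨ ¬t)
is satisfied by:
  {e: True, t: False}
  {t: False, e: False}
  {t: True, e: True}


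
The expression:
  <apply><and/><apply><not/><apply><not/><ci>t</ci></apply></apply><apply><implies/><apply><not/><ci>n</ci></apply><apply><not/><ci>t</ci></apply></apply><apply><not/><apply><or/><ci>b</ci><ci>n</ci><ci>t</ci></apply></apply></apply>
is never true.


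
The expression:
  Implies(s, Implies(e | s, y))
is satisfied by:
  {y: True, s: False}
  {s: False, y: False}
  {s: True, y: True}


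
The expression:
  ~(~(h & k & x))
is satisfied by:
  {h: True, x: True, k: True}


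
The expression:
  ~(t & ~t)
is always true.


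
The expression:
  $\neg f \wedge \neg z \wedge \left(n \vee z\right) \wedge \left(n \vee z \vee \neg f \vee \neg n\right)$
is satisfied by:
  {n: True, z: False, f: False}


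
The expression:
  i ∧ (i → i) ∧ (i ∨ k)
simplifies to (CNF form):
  i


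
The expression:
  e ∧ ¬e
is never true.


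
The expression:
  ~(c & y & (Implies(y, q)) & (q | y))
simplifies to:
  ~c | ~q | ~y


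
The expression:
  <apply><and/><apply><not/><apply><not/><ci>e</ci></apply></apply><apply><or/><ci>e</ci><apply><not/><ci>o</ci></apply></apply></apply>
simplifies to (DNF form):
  <ci>e</ci>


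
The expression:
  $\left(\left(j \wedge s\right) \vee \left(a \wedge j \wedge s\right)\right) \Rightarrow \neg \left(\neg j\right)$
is always true.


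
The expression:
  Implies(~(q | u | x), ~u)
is always true.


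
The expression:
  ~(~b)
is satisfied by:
  {b: True}


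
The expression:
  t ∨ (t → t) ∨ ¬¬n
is always true.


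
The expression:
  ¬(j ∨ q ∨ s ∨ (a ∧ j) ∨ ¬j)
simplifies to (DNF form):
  False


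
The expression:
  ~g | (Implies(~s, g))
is always true.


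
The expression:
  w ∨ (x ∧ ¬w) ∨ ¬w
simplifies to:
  True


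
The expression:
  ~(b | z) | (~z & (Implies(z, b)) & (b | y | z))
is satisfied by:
  {z: False}


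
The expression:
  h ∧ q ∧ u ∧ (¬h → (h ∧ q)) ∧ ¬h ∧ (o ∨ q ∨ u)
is never true.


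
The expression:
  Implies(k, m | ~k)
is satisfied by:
  {m: True, k: False}
  {k: False, m: False}
  {k: True, m: True}


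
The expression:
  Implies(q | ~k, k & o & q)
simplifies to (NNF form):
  k & (o | ~q)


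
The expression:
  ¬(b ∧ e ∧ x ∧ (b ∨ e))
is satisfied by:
  {e: False, x: False, b: False}
  {b: True, e: False, x: False}
  {x: True, e: False, b: False}
  {b: True, x: True, e: False}
  {e: True, b: False, x: False}
  {b: True, e: True, x: False}
  {x: True, e: True, b: False}


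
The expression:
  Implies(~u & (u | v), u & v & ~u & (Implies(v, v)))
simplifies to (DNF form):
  u | ~v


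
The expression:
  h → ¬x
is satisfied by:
  {h: False, x: False}
  {x: True, h: False}
  {h: True, x: False}


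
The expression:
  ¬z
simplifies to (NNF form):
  ¬z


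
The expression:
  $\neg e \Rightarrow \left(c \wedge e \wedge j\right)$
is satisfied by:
  {e: True}


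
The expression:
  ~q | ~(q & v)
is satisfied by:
  {v: False, q: False}
  {q: True, v: False}
  {v: True, q: False}


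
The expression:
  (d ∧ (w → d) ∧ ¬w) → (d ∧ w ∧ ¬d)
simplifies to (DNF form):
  w ∨ ¬d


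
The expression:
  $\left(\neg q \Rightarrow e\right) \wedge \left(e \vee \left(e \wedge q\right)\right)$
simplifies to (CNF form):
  $e$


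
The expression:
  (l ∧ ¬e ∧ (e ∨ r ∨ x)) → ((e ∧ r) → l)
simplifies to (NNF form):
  True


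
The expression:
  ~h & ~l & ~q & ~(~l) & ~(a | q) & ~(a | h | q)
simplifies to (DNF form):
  False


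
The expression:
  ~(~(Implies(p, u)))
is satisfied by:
  {u: True, p: False}
  {p: False, u: False}
  {p: True, u: True}


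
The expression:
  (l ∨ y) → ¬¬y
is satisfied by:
  {y: True, l: False}
  {l: False, y: False}
  {l: True, y: True}


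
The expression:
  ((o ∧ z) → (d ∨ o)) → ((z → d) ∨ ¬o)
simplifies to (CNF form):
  d ∨ ¬o ∨ ¬z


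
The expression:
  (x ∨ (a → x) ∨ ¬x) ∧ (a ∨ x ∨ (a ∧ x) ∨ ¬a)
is always true.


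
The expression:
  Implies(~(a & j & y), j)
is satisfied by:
  {j: True}


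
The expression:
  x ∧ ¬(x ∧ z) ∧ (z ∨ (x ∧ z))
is never true.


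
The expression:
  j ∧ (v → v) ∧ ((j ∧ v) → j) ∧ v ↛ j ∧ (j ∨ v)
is never true.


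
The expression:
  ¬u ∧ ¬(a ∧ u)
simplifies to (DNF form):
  ¬u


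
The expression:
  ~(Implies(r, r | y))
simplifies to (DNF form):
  False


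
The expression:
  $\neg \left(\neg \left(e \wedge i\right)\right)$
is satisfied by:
  {i: True, e: True}


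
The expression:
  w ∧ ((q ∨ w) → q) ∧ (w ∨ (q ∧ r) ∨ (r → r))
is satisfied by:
  {w: True, q: True}


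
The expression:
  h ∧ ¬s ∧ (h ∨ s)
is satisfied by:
  {h: True, s: False}


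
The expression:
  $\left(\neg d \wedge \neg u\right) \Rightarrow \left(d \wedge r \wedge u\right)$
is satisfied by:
  {d: True, u: True}
  {d: True, u: False}
  {u: True, d: False}


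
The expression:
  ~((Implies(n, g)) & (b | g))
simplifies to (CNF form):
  ~g & (n | ~b)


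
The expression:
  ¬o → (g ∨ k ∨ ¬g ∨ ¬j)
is always true.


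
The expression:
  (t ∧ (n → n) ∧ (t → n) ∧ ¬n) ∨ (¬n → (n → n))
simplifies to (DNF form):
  True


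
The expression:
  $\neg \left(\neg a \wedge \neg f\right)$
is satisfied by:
  {a: True, f: True}
  {a: True, f: False}
  {f: True, a: False}


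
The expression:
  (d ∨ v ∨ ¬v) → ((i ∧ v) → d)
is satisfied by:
  {d: True, v: False, i: False}
  {v: False, i: False, d: False}
  {i: True, d: True, v: False}
  {i: True, v: False, d: False}
  {d: True, v: True, i: False}
  {v: True, d: False, i: False}
  {i: True, v: True, d: True}


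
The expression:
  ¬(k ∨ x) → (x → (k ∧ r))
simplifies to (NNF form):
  True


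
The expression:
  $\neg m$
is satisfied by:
  {m: False}


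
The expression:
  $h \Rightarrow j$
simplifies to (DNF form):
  $j \vee \neg h$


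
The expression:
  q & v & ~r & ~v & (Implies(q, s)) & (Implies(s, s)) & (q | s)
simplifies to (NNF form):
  False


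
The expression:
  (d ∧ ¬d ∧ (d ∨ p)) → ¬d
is always true.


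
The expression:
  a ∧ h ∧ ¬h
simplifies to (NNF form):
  False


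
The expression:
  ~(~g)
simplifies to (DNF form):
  g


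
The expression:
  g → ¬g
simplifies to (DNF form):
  ¬g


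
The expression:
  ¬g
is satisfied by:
  {g: False}


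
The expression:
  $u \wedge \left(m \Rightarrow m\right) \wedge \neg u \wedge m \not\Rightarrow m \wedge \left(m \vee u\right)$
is never true.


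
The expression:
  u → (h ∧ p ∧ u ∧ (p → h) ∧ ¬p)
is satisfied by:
  {u: False}


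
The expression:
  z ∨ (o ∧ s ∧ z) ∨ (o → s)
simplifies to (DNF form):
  s ∨ z ∨ ¬o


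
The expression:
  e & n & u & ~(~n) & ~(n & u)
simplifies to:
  False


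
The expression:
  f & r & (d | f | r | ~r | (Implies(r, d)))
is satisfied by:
  {r: True, f: True}


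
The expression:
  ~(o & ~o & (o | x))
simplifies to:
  True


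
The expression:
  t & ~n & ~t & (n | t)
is never true.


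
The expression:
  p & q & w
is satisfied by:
  {p: True, w: True, q: True}


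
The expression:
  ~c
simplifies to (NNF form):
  ~c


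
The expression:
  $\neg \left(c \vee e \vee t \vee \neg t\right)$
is never true.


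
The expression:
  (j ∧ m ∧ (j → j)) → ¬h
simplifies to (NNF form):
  ¬h ∨ ¬j ∨ ¬m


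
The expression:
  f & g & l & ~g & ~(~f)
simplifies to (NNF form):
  False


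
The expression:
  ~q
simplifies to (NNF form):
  ~q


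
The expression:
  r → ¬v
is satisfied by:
  {v: False, r: False}
  {r: True, v: False}
  {v: True, r: False}


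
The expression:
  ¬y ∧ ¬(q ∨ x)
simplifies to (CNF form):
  ¬q ∧ ¬x ∧ ¬y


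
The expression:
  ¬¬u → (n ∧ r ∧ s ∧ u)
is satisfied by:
  {n: True, s: True, r: True, u: False}
  {n: True, s: True, r: False, u: False}
  {n: True, r: True, s: False, u: False}
  {n: True, r: False, s: False, u: False}
  {s: True, r: True, n: False, u: False}
  {s: True, n: False, r: False, u: False}
  {s: False, r: True, n: False, u: False}
  {s: False, n: False, r: False, u: False}
  {n: True, u: True, s: True, r: True}


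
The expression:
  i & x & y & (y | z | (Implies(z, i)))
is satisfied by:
  {i: True, x: True, y: True}


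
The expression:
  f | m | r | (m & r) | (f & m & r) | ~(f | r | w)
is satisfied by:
  {r: True, m: True, f: True, w: False}
  {r: True, m: True, w: False, f: False}
  {r: True, f: True, w: False, m: False}
  {r: True, w: False, f: False, m: False}
  {m: True, f: True, w: False, r: False}
  {m: True, w: False, f: False, r: False}
  {f: True, m: False, w: False, r: False}
  {m: False, w: False, f: False, r: False}
  {m: True, r: True, w: True, f: True}
  {m: True, r: True, w: True, f: False}
  {r: True, w: True, f: True, m: False}
  {r: True, w: True, m: False, f: False}
  {f: True, w: True, m: True, r: False}
  {w: True, m: True, r: False, f: False}
  {w: True, f: True, r: False, m: False}


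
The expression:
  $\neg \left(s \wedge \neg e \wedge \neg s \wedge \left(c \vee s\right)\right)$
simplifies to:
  $\text{True}$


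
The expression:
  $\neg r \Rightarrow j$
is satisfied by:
  {r: True, j: True}
  {r: True, j: False}
  {j: True, r: False}


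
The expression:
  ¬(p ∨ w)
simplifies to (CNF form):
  ¬p ∧ ¬w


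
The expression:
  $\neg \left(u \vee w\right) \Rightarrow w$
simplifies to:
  $u \vee w$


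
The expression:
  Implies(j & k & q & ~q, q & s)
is always true.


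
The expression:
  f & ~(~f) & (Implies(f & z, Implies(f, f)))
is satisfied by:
  {f: True}


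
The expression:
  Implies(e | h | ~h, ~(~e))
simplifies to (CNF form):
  e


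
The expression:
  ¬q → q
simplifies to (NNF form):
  q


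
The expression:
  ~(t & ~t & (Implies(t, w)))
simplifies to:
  True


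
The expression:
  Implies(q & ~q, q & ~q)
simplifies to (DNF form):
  True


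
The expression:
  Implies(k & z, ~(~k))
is always true.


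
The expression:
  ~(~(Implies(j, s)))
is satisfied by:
  {s: True, j: False}
  {j: False, s: False}
  {j: True, s: True}


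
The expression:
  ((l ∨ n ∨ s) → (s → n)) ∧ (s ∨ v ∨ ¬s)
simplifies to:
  n ∨ ¬s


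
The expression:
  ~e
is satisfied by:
  {e: False}


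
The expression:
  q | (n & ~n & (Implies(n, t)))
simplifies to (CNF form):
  q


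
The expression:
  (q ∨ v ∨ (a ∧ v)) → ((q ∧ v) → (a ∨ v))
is always true.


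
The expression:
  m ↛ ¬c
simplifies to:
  c ∧ m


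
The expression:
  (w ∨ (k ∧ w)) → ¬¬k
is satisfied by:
  {k: True, w: False}
  {w: False, k: False}
  {w: True, k: True}


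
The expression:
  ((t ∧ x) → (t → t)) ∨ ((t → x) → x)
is always true.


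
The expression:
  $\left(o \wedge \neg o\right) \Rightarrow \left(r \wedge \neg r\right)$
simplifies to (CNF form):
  $\text{True}$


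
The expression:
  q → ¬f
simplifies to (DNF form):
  ¬f ∨ ¬q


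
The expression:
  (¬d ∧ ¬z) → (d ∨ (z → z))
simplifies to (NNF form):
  True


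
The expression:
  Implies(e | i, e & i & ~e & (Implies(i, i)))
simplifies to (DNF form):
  ~e & ~i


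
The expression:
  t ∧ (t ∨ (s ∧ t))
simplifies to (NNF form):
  t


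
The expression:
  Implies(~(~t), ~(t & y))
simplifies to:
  ~t | ~y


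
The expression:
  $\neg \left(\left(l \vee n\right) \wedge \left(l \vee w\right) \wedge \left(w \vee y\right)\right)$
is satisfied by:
  {l: False, y: False, w: False, n: False}
  {n: True, l: False, y: False, w: False}
  {y: True, n: False, l: False, w: False}
  {n: True, y: True, l: False, w: False}
  {w: True, n: False, l: False, y: False}
  {w: True, y: True, n: False, l: False}
  {l: True, w: False, y: False, n: False}
  {n: True, l: True, w: False, y: False}


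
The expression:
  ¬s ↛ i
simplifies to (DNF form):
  ¬i ∧ ¬s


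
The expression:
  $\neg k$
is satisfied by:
  {k: False}


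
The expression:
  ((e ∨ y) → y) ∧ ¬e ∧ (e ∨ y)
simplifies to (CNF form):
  y ∧ ¬e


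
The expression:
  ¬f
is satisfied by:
  {f: False}


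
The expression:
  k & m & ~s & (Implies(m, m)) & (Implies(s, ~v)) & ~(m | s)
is never true.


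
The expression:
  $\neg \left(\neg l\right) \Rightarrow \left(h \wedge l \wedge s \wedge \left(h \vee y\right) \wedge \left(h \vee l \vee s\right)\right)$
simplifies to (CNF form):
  $\left(h \vee \neg l\right) \wedge \left(s \vee \neg l\right)$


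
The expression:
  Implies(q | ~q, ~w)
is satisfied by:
  {w: False}


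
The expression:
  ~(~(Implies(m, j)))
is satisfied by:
  {j: True, m: False}
  {m: False, j: False}
  {m: True, j: True}


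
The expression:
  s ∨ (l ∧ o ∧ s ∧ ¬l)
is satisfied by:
  {s: True}


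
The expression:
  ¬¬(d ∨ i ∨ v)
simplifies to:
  d ∨ i ∨ v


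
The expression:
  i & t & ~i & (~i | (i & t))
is never true.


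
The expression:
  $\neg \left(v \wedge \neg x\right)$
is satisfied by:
  {x: True, v: False}
  {v: False, x: False}
  {v: True, x: True}


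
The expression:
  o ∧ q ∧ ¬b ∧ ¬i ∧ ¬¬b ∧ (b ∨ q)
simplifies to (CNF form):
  False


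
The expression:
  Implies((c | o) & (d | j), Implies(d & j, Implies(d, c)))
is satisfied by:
  {c: True, o: False, d: False, j: False}
  {c: False, o: False, d: False, j: False}
  {j: True, c: True, o: False, d: False}
  {j: True, c: False, o: False, d: False}
  {c: True, d: True, j: False, o: False}
  {d: True, j: False, o: False, c: False}
  {j: True, d: True, c: True, o: False}
  {j: True, d: True, c: False, o: False}
  {c: True, o: True, j: False, d: False}
  {o: True, j: False, d: False, c: False}
  {c: True, j: True, o: True, d: False}
  {j: True, o: True, c: False, d: False}
  {c: True, d: True, o: True, j: False}
  {d: True, o: True, j: False, c: False}
  {j: True, d: True, o: True, c: True}


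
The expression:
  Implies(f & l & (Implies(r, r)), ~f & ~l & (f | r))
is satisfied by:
  {l: False, f: False}
  {f: True, l: False}
  {l: True, f: False}


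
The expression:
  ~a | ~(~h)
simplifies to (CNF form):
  h | ~a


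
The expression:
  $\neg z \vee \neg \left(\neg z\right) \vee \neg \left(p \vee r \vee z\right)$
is always true.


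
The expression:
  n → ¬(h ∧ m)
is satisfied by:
  {h: False, m: False, n: False}
  {n: True, h: False, m: False}
  {m: True, h: False, n: False}
  {n: True, m: True, h: False}
  {h: True, n: False, m: False}
  {n: True, h: True, m: False}
  {m: True, h: True, n: False}


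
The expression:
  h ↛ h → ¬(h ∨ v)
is always true.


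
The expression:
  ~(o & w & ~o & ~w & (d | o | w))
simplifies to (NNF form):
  True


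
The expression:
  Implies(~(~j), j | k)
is always true.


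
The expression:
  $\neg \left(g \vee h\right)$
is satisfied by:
  {g: False, h: False}


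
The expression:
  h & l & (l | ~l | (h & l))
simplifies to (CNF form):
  h & l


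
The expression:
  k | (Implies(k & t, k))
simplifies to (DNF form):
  True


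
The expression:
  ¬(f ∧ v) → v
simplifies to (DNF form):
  v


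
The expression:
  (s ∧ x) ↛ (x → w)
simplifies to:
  s ∧ x ∧ ¬w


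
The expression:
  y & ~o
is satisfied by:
  {y: True, o: False}


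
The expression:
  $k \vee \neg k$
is always true.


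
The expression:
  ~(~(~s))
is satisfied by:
  {s: False}


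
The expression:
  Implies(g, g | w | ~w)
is always true.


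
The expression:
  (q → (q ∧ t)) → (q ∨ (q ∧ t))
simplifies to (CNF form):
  q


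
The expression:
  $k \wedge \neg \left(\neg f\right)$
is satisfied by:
  {f: True, k: True}


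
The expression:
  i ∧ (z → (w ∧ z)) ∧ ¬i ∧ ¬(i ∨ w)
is never true.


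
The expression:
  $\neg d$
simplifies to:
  $\neg d$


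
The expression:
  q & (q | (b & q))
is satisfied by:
  {q: True}


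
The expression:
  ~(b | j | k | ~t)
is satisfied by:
  {t: True, b: False, j: False, k: False}


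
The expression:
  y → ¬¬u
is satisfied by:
  {u: True, y: False}
  {y: False, u: False}
  {y: True, u: True}


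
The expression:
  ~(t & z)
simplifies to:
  ~t | ~z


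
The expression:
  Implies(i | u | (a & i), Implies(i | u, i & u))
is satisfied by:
  {u: False, i: False}
  {i: True, u: True}


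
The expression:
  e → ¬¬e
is always true.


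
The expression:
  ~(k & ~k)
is always true.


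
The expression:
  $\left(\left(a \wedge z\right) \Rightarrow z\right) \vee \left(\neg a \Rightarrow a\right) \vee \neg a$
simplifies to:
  $\text{True}$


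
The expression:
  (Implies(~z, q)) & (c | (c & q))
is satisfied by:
  {c: True, q: True, z: True}
  {c: True, q: True, z: False}
  {c: True, z: True, q: False}


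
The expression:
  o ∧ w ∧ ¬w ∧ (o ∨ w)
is never true.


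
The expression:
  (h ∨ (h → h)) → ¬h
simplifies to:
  ¬h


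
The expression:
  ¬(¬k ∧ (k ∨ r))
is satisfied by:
  {k: True, r: False}
  {r: False, k: False}
  {r: True, k: True}


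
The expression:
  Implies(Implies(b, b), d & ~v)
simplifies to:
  d & ~v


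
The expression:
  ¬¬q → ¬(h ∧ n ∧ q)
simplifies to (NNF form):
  ¬h ∨ ¬n ∨ ¬q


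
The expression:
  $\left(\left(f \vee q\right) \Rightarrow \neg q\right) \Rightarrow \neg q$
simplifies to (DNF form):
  $\text{True}$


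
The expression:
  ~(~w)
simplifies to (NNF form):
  w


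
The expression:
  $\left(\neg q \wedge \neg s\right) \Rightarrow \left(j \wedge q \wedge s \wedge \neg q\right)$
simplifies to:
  $q \vee s$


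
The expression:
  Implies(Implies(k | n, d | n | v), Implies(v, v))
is always true.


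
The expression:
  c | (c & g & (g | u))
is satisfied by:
  {c: True}


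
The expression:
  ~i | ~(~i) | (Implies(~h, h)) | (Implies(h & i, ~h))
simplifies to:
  True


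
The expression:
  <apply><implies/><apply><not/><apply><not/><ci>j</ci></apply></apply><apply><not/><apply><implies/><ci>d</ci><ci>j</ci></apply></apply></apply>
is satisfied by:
  {j: False}


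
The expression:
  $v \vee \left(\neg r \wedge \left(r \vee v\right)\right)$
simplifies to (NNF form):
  $v$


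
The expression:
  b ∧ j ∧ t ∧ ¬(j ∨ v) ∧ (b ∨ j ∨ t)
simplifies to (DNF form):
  False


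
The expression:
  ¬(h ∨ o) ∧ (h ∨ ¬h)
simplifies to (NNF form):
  ¬h ∧ ¬o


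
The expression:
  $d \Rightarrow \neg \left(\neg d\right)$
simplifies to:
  $\text{True}$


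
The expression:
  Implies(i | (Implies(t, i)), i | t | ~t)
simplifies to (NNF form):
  True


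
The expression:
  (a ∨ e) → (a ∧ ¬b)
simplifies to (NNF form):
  (a ∧ ¬b) ∨ (¬a ∧ ¬e)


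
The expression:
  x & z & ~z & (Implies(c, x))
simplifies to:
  False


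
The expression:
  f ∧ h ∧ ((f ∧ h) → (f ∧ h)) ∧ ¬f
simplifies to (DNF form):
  False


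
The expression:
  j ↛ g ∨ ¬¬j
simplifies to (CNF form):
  j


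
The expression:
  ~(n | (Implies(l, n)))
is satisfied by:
  {l: True, n: False}


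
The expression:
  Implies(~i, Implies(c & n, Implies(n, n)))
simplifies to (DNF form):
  True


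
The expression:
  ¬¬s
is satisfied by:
  {s: True}


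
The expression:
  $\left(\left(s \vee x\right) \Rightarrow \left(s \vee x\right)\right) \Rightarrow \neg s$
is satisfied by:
  {s: False}


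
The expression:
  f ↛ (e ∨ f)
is never true.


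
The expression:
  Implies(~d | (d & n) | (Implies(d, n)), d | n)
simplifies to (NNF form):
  d | n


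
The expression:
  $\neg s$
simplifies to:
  $\neg s$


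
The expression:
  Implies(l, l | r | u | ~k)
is always true.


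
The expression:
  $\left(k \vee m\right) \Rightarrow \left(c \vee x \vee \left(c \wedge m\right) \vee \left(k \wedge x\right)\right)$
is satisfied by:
  {x: True, c: True, m: False, k: False}
  {x: True, c: True, k: True, m: False}
  {x: True, c: True, m: True, k: False}
  {x: True, c: True, k: True, m: True}
  {x: True, m: False, k: False, c: False}
  {x: True, k: True, m: False, c: False}
  {x: True, m: True, k: False, c: False}
  {x: True, k: True, m: True, c: False}
  {c: True, m: False, k: False, x: False}
  {k: True, c: True, m: False, x: False}
  {c: True, m: True, k: False, x: False}
  {k: True, c: True, m: True, x: False}
  {c: False, m: False, k: False, x: False}


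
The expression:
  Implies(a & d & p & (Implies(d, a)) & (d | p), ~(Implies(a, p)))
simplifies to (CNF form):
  ~a | ~d | ~p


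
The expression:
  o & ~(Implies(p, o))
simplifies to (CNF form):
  False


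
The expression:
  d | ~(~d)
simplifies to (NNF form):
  d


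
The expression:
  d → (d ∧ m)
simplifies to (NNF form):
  m ∨ ¬d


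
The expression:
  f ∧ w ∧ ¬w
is never true.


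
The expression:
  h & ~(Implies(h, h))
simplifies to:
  False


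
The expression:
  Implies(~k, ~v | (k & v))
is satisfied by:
  {k: True, v: False}
  {v: False, k: False}
  {v: True, k: True}


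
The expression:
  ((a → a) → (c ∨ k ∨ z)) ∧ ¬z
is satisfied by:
  {k: True, c: True, z: False}
  {k: True, c: False, z: False}
  {c: True, k: False, z: False}


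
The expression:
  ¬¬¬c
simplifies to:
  ¬c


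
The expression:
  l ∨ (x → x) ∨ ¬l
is always true.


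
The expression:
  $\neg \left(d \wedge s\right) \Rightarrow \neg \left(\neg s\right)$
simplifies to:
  $s$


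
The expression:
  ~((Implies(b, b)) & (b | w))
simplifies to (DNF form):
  ~b & ~w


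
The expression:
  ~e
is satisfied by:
  {e: False}


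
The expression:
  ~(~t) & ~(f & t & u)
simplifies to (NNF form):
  t & (~f | ~u)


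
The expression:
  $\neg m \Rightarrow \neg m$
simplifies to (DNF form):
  $\text{True}$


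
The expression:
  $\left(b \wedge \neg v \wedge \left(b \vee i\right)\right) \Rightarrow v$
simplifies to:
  $v \vee \neg b$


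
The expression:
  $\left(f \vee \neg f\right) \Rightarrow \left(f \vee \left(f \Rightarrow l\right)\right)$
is always true.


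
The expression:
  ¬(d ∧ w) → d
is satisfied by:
  {d: True}


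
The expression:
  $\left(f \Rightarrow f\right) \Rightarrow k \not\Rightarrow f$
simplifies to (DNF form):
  $k \wedge \neg f$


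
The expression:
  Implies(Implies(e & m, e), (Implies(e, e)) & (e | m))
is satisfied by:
  {m: True, e: True}
  {m: True, e: False}
  {e: True, m: False}


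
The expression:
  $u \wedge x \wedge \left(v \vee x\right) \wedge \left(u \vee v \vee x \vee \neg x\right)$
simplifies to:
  $u \wedge x$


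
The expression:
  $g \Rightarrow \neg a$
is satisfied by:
  {g: False, a: False}
  {a: True, g: False}
  {g: True, a: False}


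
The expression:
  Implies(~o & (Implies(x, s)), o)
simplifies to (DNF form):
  o | (x & ~s)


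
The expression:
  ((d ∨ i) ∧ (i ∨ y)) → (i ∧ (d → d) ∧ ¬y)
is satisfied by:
  {i: False, y: False, d: False}
  {d: True, i: False, y: False}
  {i: True, d: False, y: False}
  {d: True, i: True, y: False}
  {y: True, d: False, i: False}


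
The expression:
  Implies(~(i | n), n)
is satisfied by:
  {i: True, n: True}
  {i: True, n: False}
  {n: True, i: False}


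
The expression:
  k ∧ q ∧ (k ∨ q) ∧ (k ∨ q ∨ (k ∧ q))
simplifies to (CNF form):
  k ∧ q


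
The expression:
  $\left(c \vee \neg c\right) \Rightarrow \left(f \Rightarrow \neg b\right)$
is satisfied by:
  {b: False, f: False}
  {f: True, b: False}
  {b: True, f: False}


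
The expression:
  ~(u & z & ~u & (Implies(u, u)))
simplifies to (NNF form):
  True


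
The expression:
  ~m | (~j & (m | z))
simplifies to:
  ~j | ~m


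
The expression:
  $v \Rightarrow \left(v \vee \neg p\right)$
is always true.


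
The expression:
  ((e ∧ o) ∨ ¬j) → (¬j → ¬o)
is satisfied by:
  {j: True, o: False}
  {o: False, j: False}
  {o: True, j: True}


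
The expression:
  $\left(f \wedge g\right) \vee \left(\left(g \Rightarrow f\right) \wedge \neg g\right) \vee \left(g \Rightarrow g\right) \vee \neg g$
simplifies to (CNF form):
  $\text{True}$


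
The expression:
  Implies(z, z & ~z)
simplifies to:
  ~z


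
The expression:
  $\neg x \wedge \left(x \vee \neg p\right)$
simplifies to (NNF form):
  $\neg p \wedge \neg x$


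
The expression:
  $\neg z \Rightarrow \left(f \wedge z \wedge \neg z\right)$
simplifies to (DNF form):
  $z$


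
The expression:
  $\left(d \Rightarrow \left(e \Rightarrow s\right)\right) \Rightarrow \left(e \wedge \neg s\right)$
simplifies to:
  $e \wedge \neg s$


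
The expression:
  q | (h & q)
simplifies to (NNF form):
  q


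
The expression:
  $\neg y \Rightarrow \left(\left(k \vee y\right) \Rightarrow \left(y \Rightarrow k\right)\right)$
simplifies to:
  $\text{True}$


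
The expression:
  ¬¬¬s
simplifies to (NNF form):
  ¬s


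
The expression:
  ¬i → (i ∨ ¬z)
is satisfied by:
  {i: True, z: False}
  {z: False, i: False}
  {z: True, i: True}


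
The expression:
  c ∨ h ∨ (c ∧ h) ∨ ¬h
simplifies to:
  True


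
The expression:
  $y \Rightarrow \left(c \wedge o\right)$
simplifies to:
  $\left(c \wedge o\right) \vee \neg y$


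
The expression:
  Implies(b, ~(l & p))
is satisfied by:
  {l: False, p: False, b: False}
  {b: True, l: False, p: False}
  {p: True, l: False, b: False}
  {b: True, p: True, l: False}
  {l: True, b: False, p: False}
  {b: True, l: True, p: False}
  {p: True, l: True, b: False}


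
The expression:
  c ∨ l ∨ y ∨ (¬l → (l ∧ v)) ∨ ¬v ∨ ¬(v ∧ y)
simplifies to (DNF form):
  True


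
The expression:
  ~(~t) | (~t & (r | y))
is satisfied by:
  {r: True, y: True, t: True}
  {r: True, y: True, t: False}
  {r: True, t: True, y: False}
  {r: True, t: False, y: False}
  {y: True, t: True, r: False}
  {y: True, t: False, r: False}
  {t: True, y: False, r: False}


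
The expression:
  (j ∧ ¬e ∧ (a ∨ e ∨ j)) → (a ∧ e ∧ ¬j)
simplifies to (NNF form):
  e ∨ ¬j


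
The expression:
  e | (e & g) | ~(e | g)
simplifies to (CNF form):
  e | ~g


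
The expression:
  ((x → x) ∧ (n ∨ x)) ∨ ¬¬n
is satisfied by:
  {n: True, x: True}
  {n: True, x: False}
  {x: True, n: False}


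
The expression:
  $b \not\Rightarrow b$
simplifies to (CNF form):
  $\text{False}$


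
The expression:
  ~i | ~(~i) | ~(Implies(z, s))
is always true.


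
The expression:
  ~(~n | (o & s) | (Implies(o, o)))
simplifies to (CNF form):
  False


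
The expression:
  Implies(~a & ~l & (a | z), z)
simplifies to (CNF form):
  True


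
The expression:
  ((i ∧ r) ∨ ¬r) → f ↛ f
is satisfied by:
  {r: True, i: False}


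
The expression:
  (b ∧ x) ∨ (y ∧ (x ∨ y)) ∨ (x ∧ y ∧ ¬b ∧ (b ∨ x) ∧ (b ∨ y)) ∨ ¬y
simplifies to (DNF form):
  True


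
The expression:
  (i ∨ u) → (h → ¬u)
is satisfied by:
  {h: False, u: False}
  {u: True, h: False}
  {h: True, u: False}


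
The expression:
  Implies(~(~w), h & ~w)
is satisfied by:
  {w: False}


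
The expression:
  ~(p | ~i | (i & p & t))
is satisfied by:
  {i: True, p: False}


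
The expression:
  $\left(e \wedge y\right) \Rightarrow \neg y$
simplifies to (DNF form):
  $\neg e \vee \neg y$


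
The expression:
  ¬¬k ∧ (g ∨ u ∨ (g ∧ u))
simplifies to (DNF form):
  (g ∧ k) ∨ (k ∧ u)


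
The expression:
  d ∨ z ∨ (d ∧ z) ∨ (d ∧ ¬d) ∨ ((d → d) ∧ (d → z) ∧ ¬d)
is always true.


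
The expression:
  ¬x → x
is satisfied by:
  {x: True}


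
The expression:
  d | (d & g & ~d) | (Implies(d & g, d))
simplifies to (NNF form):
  True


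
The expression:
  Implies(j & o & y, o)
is always true.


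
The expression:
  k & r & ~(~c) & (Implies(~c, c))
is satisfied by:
  {r: True, c: True, k: True}


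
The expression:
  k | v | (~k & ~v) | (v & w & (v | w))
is always true.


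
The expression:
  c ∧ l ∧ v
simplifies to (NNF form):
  c ∧ l ∧ v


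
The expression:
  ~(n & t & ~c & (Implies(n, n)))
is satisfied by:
  {c: True, t: False, n: False}
  {t: False, n: False, c: False}
  {c: True, n: True, t: False}
  {n: True, t: False, c: False}
  {c: True, t: True, n: False}
  {t: True, c: False, n: False}
  {c: True, n: True, t: True}


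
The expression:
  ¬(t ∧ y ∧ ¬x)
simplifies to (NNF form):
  x ∨ ¬t ∨ ¬y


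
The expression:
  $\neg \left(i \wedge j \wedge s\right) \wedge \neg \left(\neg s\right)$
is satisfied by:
  {s: True, i: False, j: False}
  {j: True, s: True, i: False}
  {i: True, s: True, j: False}


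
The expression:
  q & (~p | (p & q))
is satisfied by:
  {q: True}


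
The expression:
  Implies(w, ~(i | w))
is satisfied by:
  {w: False}


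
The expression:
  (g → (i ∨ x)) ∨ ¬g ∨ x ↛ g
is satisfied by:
  {i: True, x: True, g: False}
  {i: True, g: False, x: False}
  {x: True, g: False, i: False}
  {x: False, g: False, i: False}
  {i: True, x: True, g: True}
  {i: True, g: True, x: False}
  {x: True, g: True, i: False}
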